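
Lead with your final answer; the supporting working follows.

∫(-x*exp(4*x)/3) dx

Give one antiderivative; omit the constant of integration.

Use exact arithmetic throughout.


The answer is -x*exp(4*x)/12 + exp(4*x)/48.
Step 1. Integrate ∫(-x*exp(4*x)/3) dx by parts with u = x, dv = (-exp(4*x)/3) dx, so v = -exp(4*x)/12: now -x*exp(4*x)/12 + ∫(exp(4*x)/12) dx.
Step 2. Evaluate the standard form: now -x*exp(4*x)/12 + exp(4*x)/48.
Answer: -x*exp(4*x)/12 + exp(4*x)/48.


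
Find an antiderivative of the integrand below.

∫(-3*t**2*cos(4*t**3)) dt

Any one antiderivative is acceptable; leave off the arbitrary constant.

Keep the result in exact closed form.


Answer: -sin(4*t**3)/4.


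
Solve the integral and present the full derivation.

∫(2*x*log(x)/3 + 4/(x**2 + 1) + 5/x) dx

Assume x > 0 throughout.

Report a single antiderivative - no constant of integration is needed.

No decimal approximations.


Step 1. Rewrite: now ∫(5/x) dx + ∫(2*x*log(x)/3) dx + ∫(4/(x**2 + 1)) dx.
Step 2. Integrate ∫(2*x*log(x)/3) dx by parts with u = log(x), dv = (2*x/3) dx, so v = x**2/3 [assuming x > 0]: now x**2*log(x)/3 + ∫(5/x) dx + ∫(-x/3) dx + ∫(4/(x**2 + 1)) dx.
Step 3. Evaluate the standard form: now x**2*log(x)/3 - x**2/6 + ∫(5/x) dx + ∫(4/(x**2 + 1)) dx.
Step 4. Evaluate the standard form [assuming x > 0]: now x**2*log(x)/3 - x**2/6 + 5*log(x) + ∫(4/(x**2 + 1)) dx.
Step 5. Evaluate the standard form: now x**2*log(x)/3 - x**2/6 + 5*log(x) + 4*atan(x).
Answer: x**2*log(x)/3 - x**2/6 + 5*log(x) + 4*atan(x).


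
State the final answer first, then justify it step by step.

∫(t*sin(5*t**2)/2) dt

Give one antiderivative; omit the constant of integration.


The answer is -cos(5*t**2)/20.
Step 1. Substitute u = t**2, turning ∫(t*sin(5*t**2)/2) dt into ∫(sin(5*u)/4) du: now ∫(sin(5*u)/4) du.
Step 2. Evaluate the standard form: now -cos(5*u)/20.
Step 3. Substitute back u = t**2: now -cos(5*t**2)/20.
Answer: -cos(5*t**2)/20.


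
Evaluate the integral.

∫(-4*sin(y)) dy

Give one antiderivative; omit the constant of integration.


Answer: 4*cos(y).


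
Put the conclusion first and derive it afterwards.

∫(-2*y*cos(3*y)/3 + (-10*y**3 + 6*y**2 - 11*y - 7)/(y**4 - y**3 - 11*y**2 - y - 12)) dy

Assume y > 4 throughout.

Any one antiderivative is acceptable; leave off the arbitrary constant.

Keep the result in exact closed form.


The answer is -2*y*sin(3*y)/9 - 5*log(y - 4) - 5*log(y + 3) - 2*cos(3*y)/27 + atan(y).
Step 1. Rewrite: now ∫(-2*y*cos(3*y)/3) dy + ∫((-10*y**3 + 6*y**2 - 11*y - 7)/(y**4 - y**3 - 11*y**2 - y - 12)) dy.
Step 2. Decompose ∫((-10*y**3 + 6*y**2 - 11*y - 7)/(y**4 - y**3 - 11*y**2 - y - 12)) dy by partial fractions, (-10*y**3 + 6*y**2 - 11*y - 7)/(y**4 - y**3 - 11*y**2 - y - 12) = 1/(y**2 + 1) - 5/(y + 3) - 5/(y - 4): now ∫(-2*y*cos(3*y)/3) dy + ∫(-5/(y - 4)) dy + ∫(-5/(y + 3)) dy + ∫(1/(y**2 + 1)) dy.
Step 3. Evaluate the standard form [assuming y > -3]: now -5*log(y + 3) + ∫(-2*y*cos(3*y)/3) dy + ∫(-5/(y - 4)) dy + ∫(1/(y**2 + 1)) dy.
Step 4. Evaluate the standard form [assuming y > 4]: now -5*log(y - 4) - 5*log(y + 3) + ∫(-2*y*cos(3*y)/3) dy + ∫(1/(y**2 + 1)) dy.
Step 5. Evaluate the standard form: now -5*log(y - 4) - 5*log(y + 3) + atan(y) + ∫(-2*y*cos(3*y)/3) dy.
Step 6. Integrate ∫(-2*y*cos(3*y)/3) dy by parts with u = y, dv = (-2*cos(3*y)/3) dy, so v = -2*sin(3*y)/9: now -2*y*sin(3*y)/9 - 5*log(y - 4) - 5*log(y + 3) + atan(y) + ∫(2*sin(3*y)/9) dy.
Step 7. Evaluate the standard form: now -2*y*sin(3*y)/9 - 5*log(y - 4) - 5*log(y + 3) - 2*cos(3*y)/27 + atan(y).
Answer: -2*y*sin(3*y)/9 - 5*log(y - 4) - 5*log(y + 3) - 2*cos(3*y)/27 + atan(y).


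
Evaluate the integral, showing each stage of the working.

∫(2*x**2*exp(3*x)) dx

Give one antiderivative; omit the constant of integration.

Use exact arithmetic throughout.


Step 1. Integrate ∫(2*x**2*exp(3*x)) dx by parts with u = x**2, dv = (2*exp(3*x)) dx, so v = 2*exp(3*x)/3: now 2*x**2*exp(3*x)/3 + ∫(-4*x*exp(3*x)/3) dx.
Step 2. Integrate ∫(-4*x*exp(3*x)/3) dx by parts with u = x, dv = (-4*exp(3*x)/3) dx, so v = -4*exp(3*x)/9: now 2*x**2*exp(3*x)/3 - 4*x*exp(3*x)/9 + ∫(4*exp(3*x)/9) dx.
Step 3. Evaluate the standard form: now 2*x**2*exp(3*x)/3 - 4*x*exp(3*x)/9 + 4*exp(3*x)/27.
Answer: 2*x**2*exp(3*x)/3 - 4*x*exp(3*x)/9 + 4*exp(3*x)/27.


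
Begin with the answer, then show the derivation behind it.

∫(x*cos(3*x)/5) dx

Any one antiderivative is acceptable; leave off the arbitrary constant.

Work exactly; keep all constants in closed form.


The answer is x*sin(3*x)/15 + cos(3*x)/45.
Step 1. Integrate ∫(x*cos(3*x)/5) dx by parts with u = x, dv = (cos(3*x)/5) dx, so v = sin(3*x)/15: now x*sin(3*x)/15 + ∫(-sin(3*x)/15) dx.
Step 2. Evaluate the standard form: now x*sin(3*x)/15 + cos(3*x)/45.
Answer: x*sin(3*x)/15 + cos(3*x)/45.


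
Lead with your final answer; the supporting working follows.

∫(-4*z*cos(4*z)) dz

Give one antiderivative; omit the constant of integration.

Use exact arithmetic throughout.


The answer is -z*sin(4*z) - cos(4*z)/4.
Step 1. Integrate ∫(-4*z*cos(4*z)) dz by parts with u = z, dv = (-4*cos(4*z)) dz, so v = -sin(4*z): now -z*sin(4*z) + ∫(sin(4*z)) dz.
Step 2. Evaluate the standard form: now -z*sin(4*z) - cos(4*z)/4.
Answer: -z*sin(4*z) - cos(4*z)/4.


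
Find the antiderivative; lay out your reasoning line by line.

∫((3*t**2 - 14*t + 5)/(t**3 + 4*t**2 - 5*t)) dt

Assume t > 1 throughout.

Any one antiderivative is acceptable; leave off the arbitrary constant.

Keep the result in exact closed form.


Step 1. Decompose ∫((3*t**2 - 14*t + 5)/(t**3 + 4*t**2 - 5*t)) dt by partial fractions, (3*t**2 - 14*t + 5)/(t**3 + 4*t**2 - 5*t) = 5/(t + 5) - 1/(t - 1) - 1/t: now ∫(-1/t) dt + ∫(-1/(t - 1)) dt + ∫(5/(t + 5)) dt.
Step 2. Evaluate the standard form [assuming t > 1]: now -log(t - 1) + ∫(-1/t) dt + ∫(5/(t + 5)) dt.
Step 3. Evaluate the standard form [assuming t > -5]: now -log(t - 1) + 5*log(t + 5) + ∫(-1/t) dt.
Step 4. Evaluate the standard form [assuming t > 0]: now -log(t) - log(t - 1) + 5*log(t + 5).
Answer: -log(t) - log(t - 1) + 5*log(t + 5).


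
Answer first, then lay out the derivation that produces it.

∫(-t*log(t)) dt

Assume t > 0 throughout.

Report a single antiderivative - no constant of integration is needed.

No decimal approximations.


The answer is -t**2*log(t)/2 + t**2/4.
Step 1. Integrate ∫(-t*log(t)) dt by parts with u = log(t), dv = (-t) dt, so v = -t**2/2 [assuming t > 0]: now -t**2*log(t)/2 + ∫(t/2) dt.
Step 2. Evaluate the standard form: now -t**2*log(t)/2 + t**2/4.
Answer: -t**2*log(t)/2 + t**2/4.


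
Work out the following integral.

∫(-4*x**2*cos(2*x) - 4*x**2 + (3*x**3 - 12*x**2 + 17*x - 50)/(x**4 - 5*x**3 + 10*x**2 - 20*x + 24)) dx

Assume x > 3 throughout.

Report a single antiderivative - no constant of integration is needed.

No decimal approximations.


Answer: -4*x**3/3 - 2*x**2*sin(2*x) - 2*x*cos(2*x) - 2*log(x - 3) + 5*log(x - 2) + sin(2*x) - atan(x/2)/2.


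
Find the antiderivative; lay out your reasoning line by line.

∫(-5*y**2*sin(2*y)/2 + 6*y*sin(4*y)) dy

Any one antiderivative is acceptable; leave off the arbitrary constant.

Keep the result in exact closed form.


Step 1. Rewrite: now ∫(6*y*sin(4*y)) dy + ∫(-5*y**2*sin(2*y)/2) dy.
Step 2. Integrate ∫(-5*y**2*sin(2*y)/2) dy by parts with u = y**2, dv = (-5*sin(2*y)/2) dy, so v = 5*cos(2*y)/4: now 5*y**2*cos(2*y)/4 + ∫(6*y*sin(4*y)) dy + ∫(-5*y*cos(2*y)/2) dy.
Step 3. Integrate ∫(-5*y*cos(2*y)/2) dy by parts with u = y, dv = (-5*cos(2*y)/2) dy, so v = -5*sin(2*y)/4: now 5*y**2*cos(2*y)/4 - 5*y*sin(2*y)/4 + ∫(6*y*sin(4*y)) dy + ∫(5*sin(2*y)/4) dy.
Step 4. Evaluate the standard form: now 5*y**2*cos(2*y)/4 - 5*y*sin(2*y)/4 - 5*cos(2*y)/8 + ∫(6*y*sin(4*y)) dy.
Step 5. Integrate ∫(6*y*sin(4*y)) dy by parts with u = y, dv = (6*sin(4*y)) dy, so v = -3*cos(4*y)/2: now 5*y**2*cos(2*y)/4 - 5*y*sin(2*y)/4 - 3*y*cos(4*y)/2 - 5*cos(2*y)/8 + ∫(3*cos(4*y)/2) dy.
Step 6. Evaluate the standard form: now 5*y**2*cos(2*y)/4 - 5*y*sin(2*y)/4 - 3*y*cos(4*y)/2 + 3*sin(4*y)/8 - 5*cos(2*y)/8.
Answer: 5*y**2*cos(2*y)/4 - 5*y*sin(2*y)/4 - 3*y*cos(4*y)/2 + 3*sin(4*y)/8 - 5*cos(2*y)/8.


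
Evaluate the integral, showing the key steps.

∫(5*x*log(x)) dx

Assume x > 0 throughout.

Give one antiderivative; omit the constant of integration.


Step 1. Integrate ∫(5*x*log(x)) dx by parts with u = log(x), dv = (5*x) dx, so v = 5*x**2/2 [assuming x > 0]: now 5*x**2*log(x)/2 + ∫(-5*x/2) dx.
Step 2. Evaluate the standard form: now 5*x**2*log(x)/2 - 5*x**2/4.
Answer: 5*x**2*log(x)/2 - 5*x**2/4.


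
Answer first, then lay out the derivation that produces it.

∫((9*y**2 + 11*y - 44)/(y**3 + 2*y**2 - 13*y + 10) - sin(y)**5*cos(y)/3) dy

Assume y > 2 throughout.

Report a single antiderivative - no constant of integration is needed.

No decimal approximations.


The answer is 2*log(y - 2) + 4*log(y - 1) + 3*log(y + 5) - sin(y)**6/18.
Step 1. Rewrite: now ∫((9*y**2 + 11*y - 44)/(y**3 + 2*y**2 - 13*y + 10)) dy + ∫(-sin(y)**5*cos(y)/3) dy.
Step 2. Substitute u = sin(y), turning ∫(-sin(y)**5*cos(y)/3) dy into ∫(-u**5/3) du: now ∫(-u**5/3) du + ∫((9*y**2 + 11*y - 44)/(y**3 + 2*y**2 - 13*y + 10)) dy.
Step 3. Evaluate the standard form: now -u**6/18 + ∫((9*y**2 + 11*y - 44)/(y**3 + 2*y**2 - 13*y + 10)) dy.
Step 4. Substitute back u = sin(y): now -sin(y)**6/18 + ∫((9*y**2 + 11*y - 44)/(y**3 + 2*y**2 - 13*y + 10)) dy.
Step 5. Decompose ∫((9*y**2 + 11*y - 44)/(y**3 + 2*y**2 - 13*y + 10)) dy by partial fractions, (9*y**2 + 11*y - 44)/(y**3 + 2*y**2 - 13*y + 10) = 3/(y + 5) + 4/(y - 1) + 2/(y - 2): now -sin(y)**6/18 + ∫(2/(y - 2)) dy + ∫(4/(y - 1)) dy + ∫(3/(y + 5)) dy.
Step 6. Evaluate the standard form [assuming y > 1]: now 4*log(y - 1) - sin(y)**6/18 + ∫(2/(y - 2)) dy + ∫(3/(y + 5)) dy.
Step 7. Evaluate the standard form [assuming y > -5]: now 4*log(y - 1) + 3*log(y + 5) - sin(y)**6/18 + ∫(2/(y - 2)) dy.
Step 8. Evaluate the standard form [assuming y > 2]: now 2*log(y - 2) + 4*log(y - 1) + 3*log(y + 5) - sin(y)**6/18.
Answer: 2*log(y - 2) + 4*log(y - 1) + 3*log(y + 5) - sin(y)**6/18.


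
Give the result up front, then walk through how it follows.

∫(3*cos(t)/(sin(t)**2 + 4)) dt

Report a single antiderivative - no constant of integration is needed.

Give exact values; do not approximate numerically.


The answer is 3*atan(sin(t)/2)/2.
Step 1. Substitute u = sin(t), turning ∫(3*cos(t)/(sin(t)**2 + 4)) dt into ∫(3/(u**2 + 4)) du: now ∫(3/(u**2 + 4)) du.
Step 2. Evaluate the standard form: now 3*atan(u/2)/2.
Step 3. Substitute back u = sin(t): now 3*atan(sin(t)/2)/2.
Answer: 3*atan(sin(t)/2)/2.


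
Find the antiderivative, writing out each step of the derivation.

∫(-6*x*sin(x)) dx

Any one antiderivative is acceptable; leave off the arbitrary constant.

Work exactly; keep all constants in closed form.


Step 1. Integrate ∫(-6*x*sin(x)) dx by parts with u = x, dv = (-6*sin(x)) dx, so v = 6*cos(x): now 6*x*cos(x) + ∫(-6*cos(x)) dx.
Step 2. Evaluate the standard form: now 6*x*cos(x) - 6*sin(x).
Answer: 6*x*cos(x) - 6*sin(x).


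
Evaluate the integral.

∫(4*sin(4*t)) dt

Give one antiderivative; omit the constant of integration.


Answer: -cos(4*t).


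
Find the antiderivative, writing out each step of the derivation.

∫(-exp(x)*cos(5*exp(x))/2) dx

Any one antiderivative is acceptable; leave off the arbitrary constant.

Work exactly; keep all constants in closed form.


Step 1. Substitute u = exp(x), turning ∫(-exp(x)*cos(5*exp(x))/2) dx into ∫(-cos(5*u)/2) du: now ∫(-cos(5*u)/2) du.
Step 2. Evaluate the standard form: now -sin(5*u)/10.
Step 3. Substitute back u = exp(x): now -sin(5*exp(x))/10.
Answer: -sin(5*exp(x))/10.


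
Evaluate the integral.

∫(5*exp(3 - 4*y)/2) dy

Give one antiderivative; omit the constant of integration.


Answer: -5*exp(3 - 4*y)/8.


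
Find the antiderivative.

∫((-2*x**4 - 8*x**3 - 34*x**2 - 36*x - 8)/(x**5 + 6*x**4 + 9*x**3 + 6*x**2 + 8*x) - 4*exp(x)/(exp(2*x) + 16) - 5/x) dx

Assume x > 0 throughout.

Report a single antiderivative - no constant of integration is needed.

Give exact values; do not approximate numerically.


Answer: -6*log(x) + 2*log(x + 2) - 3*log(x + 4) - 4*atan(x) - atan(exp(x)/4).


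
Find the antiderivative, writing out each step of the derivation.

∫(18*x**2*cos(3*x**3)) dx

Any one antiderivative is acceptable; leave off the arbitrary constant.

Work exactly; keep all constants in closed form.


Step 1. Substitute u = x**3, turning ∫(18*x**2*cos(3*x**3)) dx into ∫(6*cos(3*u)) du: now ∫(6*cos(3*u)) du.
Step 2. Evaluate the standard form: now 2*sin(3*u).
Step 3. Substitute back u = x**3: now 2*sin(3*x**3).
Answer: 2*sin(3*x**3).


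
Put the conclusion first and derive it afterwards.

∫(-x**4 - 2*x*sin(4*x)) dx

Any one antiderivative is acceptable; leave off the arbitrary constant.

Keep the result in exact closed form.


The answer is -x**5/5 + x*cos(4*x)/2 - sin(4*x)/8.
Step 1. Rewrite: now ∫(-x**4) dx + ∫(-2*x*sin(4*x)) dx.
Step 2. Integrate ∫(-2*x*sin(4*x)) dx by parts with u = x, dv = (-2*sin(4*x)) dx, so v = cos(4*x)/2: now x*cos(4*x)/2 + ∫(-x**4) dx + ∫(-cos(4*x)/2) dx.
Step 3. Evaluate the standard form: now x*cos(4*x)/2 - sin(4*x)/8 + ∫(-x**4) dx.
Step 4. Evaluate the standard form: now -x**5/5 + x*cos(4*x)/2 - sin(4*x)/8.
Answer: -x**5/5 + x*cos(4*x)/2 - sin(4*x)/8.


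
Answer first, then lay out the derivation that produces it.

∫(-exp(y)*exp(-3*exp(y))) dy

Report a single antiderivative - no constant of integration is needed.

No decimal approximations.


The answer is exp(-3*exp(y))/3.
Step 1. Substitute u = exp(y), turning ∫(-exp(y)*exp(-3*exp(y))) dy into ∫(-exp(-3*u)) du: now ∫(-exp(-3*u)) du.
Step 2. Evaluate the standard form: now exp(-3*u)/3.
Step 3. Substitute back u = exp(y): now exp(-3*exp(y))/3.
Answer: exp(-3*exp(y))/3.


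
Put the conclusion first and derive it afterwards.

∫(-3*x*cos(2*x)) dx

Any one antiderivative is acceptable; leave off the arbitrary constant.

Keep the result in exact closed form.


The answer is -3*x*sin(2*x)/2 - 3*cos(2*x)/4.
Step 1. Integrate ∫(-3*x*cos(2*x)) dx by parts with u = x, dv = (-3*cos(2*x)) dx, so v = -3*sin(2*x)/2: now -3*x*sin(2*x)/2 + ∫(3*sin(2*x)/2) dx.
Step 2. Evaluate the standard form: now -3*x*sin(2*x)/2 - 3*cos(2*x)/4.
Answer: -3*x*sin(2*x)/2 - 3*cos(2*x)/4.


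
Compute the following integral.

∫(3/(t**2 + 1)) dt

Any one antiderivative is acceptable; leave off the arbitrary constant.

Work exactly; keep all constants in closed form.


Answer: 3*atan(t).


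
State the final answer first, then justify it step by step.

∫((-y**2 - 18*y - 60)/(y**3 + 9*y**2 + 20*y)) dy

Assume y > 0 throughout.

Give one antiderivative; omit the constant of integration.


The answer is -3*log(y) + log(y + 4) + log(y + 5).
Step 1. Decompose ∫((-y**2 - 18*y - 60)/(y**3 + 9*y**2 + 20*y)) dy by partial fractions, (-y**2 - 18*y - 60)/(y**3 + 9*y**2 + 20*y) = 1/(y + 5) + 1/(y + 4) - 3/y: now ∫(-3/y) dy + ∫(1/(y + 4)) dy + ∫(1/(y + 5)) dy.
Step 2. Evaluate the standard form [assuming y > -4]: now log(y + 4) + ∫(-3/y) dy + ∫(1/(y + 5)) dy.
Step 3. Evaluate the standard form [assuming y > -5]: now log(y + 4) + log(y + 5) + ∫(-3/y) dy.
Step 4. Evaluate the standard form [assuming y > 0]: now -3*log(y) + log(y + 4) + log(y + 5).
Answer: -3*log(y) + log(y + 4) + log(y + 5).


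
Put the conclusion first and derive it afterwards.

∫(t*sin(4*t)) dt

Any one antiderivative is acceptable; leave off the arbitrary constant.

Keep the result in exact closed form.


The answer is -t*cos(4*t)/4 + sin(4*t)/16.
Step 1. Integrate ∫(t*sin(4*t)) dt by parts with u = t, dv = (sin(4*t)) dt, so v = -cos(4*t)/4: now -t*cos(4*t)/4 + ∫(cos(4*t)/4) dt.
Step 2. Evaluate the standard form: now -t*cos(4*t)/4 + sin(4*t)/16.
Answer: -t*cos(4*t)/4 + sin(4*t)/16.


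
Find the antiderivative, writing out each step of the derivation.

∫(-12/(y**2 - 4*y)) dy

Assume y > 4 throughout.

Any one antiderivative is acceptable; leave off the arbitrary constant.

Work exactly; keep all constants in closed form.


Step 1. Decompose ∫(-12/(y**2 - 4*y)) dy by partial fractions, -12/(y**2 - 4*y) = -3/(y - 4) + 3/y: now ∫(3/y) dy + ∫(-3/(y - 4)) dy.
Step 2. Evaluate the standard form [assuming y > 4]: now -3*log(y - 4) + ∫(3/y) dy.
Step 3. Evaluate the standard form [assuming y > 0]: now 3*log(y) - 3*log(y - 4).
Answer: 3*log(y) - 3*log(y - 4).


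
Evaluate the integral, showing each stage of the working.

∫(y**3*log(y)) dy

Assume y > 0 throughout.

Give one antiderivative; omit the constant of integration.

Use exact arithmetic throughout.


Step 1. Integrate ∫(y**3*log(y)) dy by parts with u = log(y), dv = (y**3) dy, so v = y**4/4 [assuming y > 0]: now y**4*log(y)/4 + ∫(-y**3/4) dy.
Step 2. Evaluate the standard form: now y**4*log(y)/4 - y**4/16.
Answer: y**4*log(y)/4 - y**4/16.


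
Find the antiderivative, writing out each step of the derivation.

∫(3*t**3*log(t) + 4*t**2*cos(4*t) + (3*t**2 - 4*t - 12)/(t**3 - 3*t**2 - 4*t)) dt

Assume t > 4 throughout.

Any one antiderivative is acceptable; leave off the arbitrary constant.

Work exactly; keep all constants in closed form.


Step 1. Rewrite: now ∫(4*t**2*cos(4*t)) dt + ∫(3*t**3*log(t)) dt + ∫((3*t**2 - 4*t - 12)/(t**3 - 3*t**2 - 4*t)) dt.
Step 2. Integrate ∫(4*t**2*cos(4*t)) dt by parts with u = t**2, dv = (4*cos(4*t)) dt, so v = sin(4*t): now t**2*sin(4*t) + ∫(-2*t*sin(4*t)) dt + ∫(3*t**3*log(t)) dt + ∫((3*t**2 - 4*t - 12)/(t**3 - 3*t**2 - 4*t)) dt.
Step 3. Integrate ∫(-2*t*sin(4*t)) dt by parts with u = t, dv = (-2*sin(4*t)) dt, so v = cos(4*t)/2: now t**2*sin(4*t) + t*cos(4*t)/2 + ∫(3*t**3*log(t)) dt + ∫((3*t**2 - 4*t - 12)/(t**3 - 3*t**2 - 4*t)) dt + ∫(-cos(4*t)/2) dt.
Step 4. Evaluate the standard form: now t**2*sin(4*t) + t*cos(4*t)/2 - sin(4*t)/8 + ∫(3*t**3*log(t)) dt + ∫((3*t**2 - 4*t - 12)/(t**3 - 3*t**2 - 4*t)) dt.
Step 5. Decompose ∫((3*t**2 - 4*t - 12)/(t**3 - 3*t**2 - 4*t)) dt by partial fractions, (3*t**2 - 4*t - 12)/(t**3 - 3*t**2 - 4*t) = -1/(t + 1) + 1/(t - 4) + 3/t: now t**2*sin(4*t) + t*cos(4*t)/2 - sin(4*t)/8 + ∫(3/t) dt + ∫(3*t**3*log(t)) dt + ∫(1/(t - 4)) dt + ∫(-1/(t + 1)) dt.
Step 6. Evaluate the standard form [assuming t > 0]: now t**2*sin(4*t) + t*cos(4*t)/2 + 3*log(t) - sin(4*t)/8 + ∫(3*t**3*log(t)) dt + ∫(1/(t - 4)) dt + ∫(-1/(t + 1)) dt.
Step 7. Evaluate the standard form [assuming t > -1]: now t**2*sin(4*t) + t*cos(4*t)/2 + 3*log(t) - log(t + 1) - sin(4*t)/8 + ∫(3*t**3*log(t)) dt + ∫(1/(t - 4)) dt.
Step 8. Evaluate the standard form [assuming t > 4]: now t**2*sin(4*t) + t*cos(4*t)/2 + 3*log(t) + log(t - 4) - log(t + 1) - sin(4*t)/8 + ∫(3*t**3*log(t)) dt.
Step 9. Integrate ∫(3*t**3*log(t)) dt by parts with u = log(t), dv = (3*t**3) dt, so v = 3*t**4/4 [assuming t > 0]: now 3*t**4*log(t)/4 + t**2*sin(4*t) + t*cos(4*t)/2 + 3*log(t) + log(t - 4) - log(t + 1) - sin(4*t)/8 + ∫(-3*t**3/4) dt.
Step 10. Evaluate the standard form: now 3*t**4*log(t)/4 - 3*t**4/16 + t**2*sin(4*t) + t*cos(4*t)/2 + 3*log(t) + log(t - 4) - log(t + 1) - sin(4*t)/8.
Answer: 3*t**4*log(t)/4 - 3*t**4/16 + t**2*sin(4*t) + t*cos(4*t)/2 + 3*log(t) + log(t - 4) - log(t + 1) - sin(4*t)/8.


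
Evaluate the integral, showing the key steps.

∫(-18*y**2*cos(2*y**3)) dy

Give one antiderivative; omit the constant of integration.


Step 1. Substitute u = y**3, turning ∫(-18*y**2*cos(2*y**3)) dy into ∫(-6*cos(2*u)) du: now ∫(-6*cos(2*u)) du.
Step 2. Evaluate the standard form: now -3*sin(2*u).
Step 3. Substitute back u = y**3: now -3*sin(2*y**3).
Answer: -3*sin(2*y**3).


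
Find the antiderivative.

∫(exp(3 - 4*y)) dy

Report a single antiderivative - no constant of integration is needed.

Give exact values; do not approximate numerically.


Answer: -exp(3 - 4*y)/4.


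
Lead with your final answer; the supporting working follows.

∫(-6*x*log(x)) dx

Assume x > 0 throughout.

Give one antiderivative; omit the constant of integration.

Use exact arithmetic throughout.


The answer is -3*x**2*log(x) + 3*x**2/2.
Step 1. Integrate ∫(-6*x*log(x)) dx by parts with u = log(x), dv = (-6*x) dx, so v = -3*x**2 [assuming x > 0]: now -3*x**2*log(x) + ∫(3*x) dx.
Step 2. Evaluate the standard form: now -3*x**2*log(x) + 3*x**2/2.
Answer: -3*x**2*log(x) + 3*x**2/2.


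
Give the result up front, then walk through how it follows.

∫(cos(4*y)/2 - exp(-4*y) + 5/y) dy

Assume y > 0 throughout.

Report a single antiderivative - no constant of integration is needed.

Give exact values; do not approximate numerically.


The answer is 5*log(y) + sin(4*y)/8 + exp(-4*y)/4.
Step 1. Rewrite: now ∫(5/y) dy + ∫(-exp(-4*y)) dy + ∫(cos(4*y)/2) dy.
Step 2. Evaluate the standard form: now sin(4*y)/8 + ∫(5/y) dy + ∫(-exp(-4*y)) dy.
Step 3. Evaluate the standard form: now sin(4*y)/8 + ∫(5/y) dy + exp(-4*y)/4.
Step 4. Evaluate the standard form [assuming y > 0]: now 5*log(y) + sin(4*y)/8 + exp(-4*y)/4.
Answer: 5*log(y) + sin(4*y)/8 + exp(-4*y)/4.


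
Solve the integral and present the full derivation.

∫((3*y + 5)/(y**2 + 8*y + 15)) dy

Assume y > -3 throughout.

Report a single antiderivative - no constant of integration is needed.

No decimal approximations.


Step 1. Decompose ∫((3*y + 5)/(y**2 + 8*y + 15)) dy by partial fractions, (3*y + 5)/(y**2 + 8*y + 15) = 5/(y + 5) - 2/(y + 3): now ∫(-2/(y + 3)) dy + ∫(5/(y + 5)) dy.
Step 2. Evaluate the standard form [assuming y > -5]: now 5*log(y + 5) + ∫(-2/(y + 3)) dy.
Step 3. Evaluate the standard form [assuming y > -3]: now -2*log(y + 3) + 5*log(y + 5).
Answer: -2*log(y + 3) + 5*log(y + 5).


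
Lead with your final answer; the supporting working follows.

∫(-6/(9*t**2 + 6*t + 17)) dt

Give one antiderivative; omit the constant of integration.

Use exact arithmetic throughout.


The answer is -atan(3*t/4 + 1/4)/2.
Step 1. Substitute u = -3*t - 1, turning ∫(-6/(9*t**2 + 6*t + 17)) dt into ∫(2/(u**2 + 16)) du: now ∫(2/(u**2 + 16)) du.
Step 2. Evaluate the standard form: now atan(u/4)/2.
Step 3. Substitute back u = -3*t - 1: now -atan(3*t/4 + 1/4)/2.
Answer: -atan(3*t/4 + 1/4)/2.


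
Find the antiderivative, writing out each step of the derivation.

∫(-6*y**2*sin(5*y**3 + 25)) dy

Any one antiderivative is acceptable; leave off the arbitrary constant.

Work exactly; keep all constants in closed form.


Step 1. Substitute u = y**3 + 5, turning ∫(-6*y**2*sin(5*y**3 + 25)) dy into ∫(-2*sin(5*u)) du: now ∫(-2*sin(5*u)) du.
Step 2. Evaluate the standard form: now 2*cos(5*u)/5.
Step 3. Substitute back u = y**3 + 5: now 2*cos(5*y**3 + 25)/5.
Answer: 2*cos(5*y**3 + 25)/5.


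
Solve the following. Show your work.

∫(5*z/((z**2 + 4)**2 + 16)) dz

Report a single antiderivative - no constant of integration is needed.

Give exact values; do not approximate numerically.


Step 1. Substitute u = z**2 + 4, turning ∫(5*z/((z**2 + 4)**2 + 16)) dz into ∫(5/(2*(u**2 + 16))) du: now ∫(5/(2*(u**2 + 16))) du.
Step 2. Evaluate the standard form: now 5*atan(u/4)/8.
Step 3. Substitute back u = z**2 + 4: now 5*atan(z**2/4 + 1)/8.
Answer: 5*atan(z**2/4 + 1)/8.


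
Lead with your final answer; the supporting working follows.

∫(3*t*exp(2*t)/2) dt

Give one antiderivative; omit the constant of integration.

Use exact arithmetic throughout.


The answer is 3*t*exp(2*t)/4 - 3*exp(2*t)/8.
Step 1. Integrate ∫(3*t*exp(2*t)/2) dt by parts with u = t, dv = (3*exp(2*t)/2) dt, so v = 3*exp(2*t)/4: now 3*t*exp(2*t)/4 + ∫(-3*exp(2*t)/4) dt.
Step 2. Evaluate the standard form: now 3*t*exp(2*t)/4 - 3*exp(2*t)/8.
Answer: 3*t*exp(2*t)/4 - 3*exp(2*t)/8.


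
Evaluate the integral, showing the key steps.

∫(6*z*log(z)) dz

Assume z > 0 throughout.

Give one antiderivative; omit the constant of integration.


Step 1. Integrate ∫(6*z*log(z)) dz by parts with u = log(z), dv = (6*z) dz, so v = 3*z**2 [assuming z > 0]: now 3*z**2*log(z) + ∫(-3*z) dz.
Step 2. Evaluate the standard form: now 3*z**2*log(z) - 3*z**2/2.
Answer: 3*z**2*log(z) - 3*z**2/2.


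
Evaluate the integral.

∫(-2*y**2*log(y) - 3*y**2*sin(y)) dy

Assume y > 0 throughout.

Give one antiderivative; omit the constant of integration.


Answer: -2*y**3*log(y)/3 + 2*y**3/9 + 3*y**2*cos(y) - 6*y*sin(y) - 6*cos(y).


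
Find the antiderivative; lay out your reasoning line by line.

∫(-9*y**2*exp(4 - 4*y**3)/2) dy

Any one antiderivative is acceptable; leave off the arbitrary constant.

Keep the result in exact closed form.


Step 1. Substitute u = y**3 - 1, turning ∫(-9*y**2*exp(4 - 4*y**3)/2) dy into ∫(-3*exp(-4*u)/2) du: now ∫(-3*exp(-4*u)/2) du.
Step 2. Evaluate the standard form: now 3*exp(-4*u)/8.
Step 3. Substitute back u = y**3 - 1: now 3*exp(4 - 4*y**3)/8.
Answer: 3*exp(4 - 4*y**3)/8.


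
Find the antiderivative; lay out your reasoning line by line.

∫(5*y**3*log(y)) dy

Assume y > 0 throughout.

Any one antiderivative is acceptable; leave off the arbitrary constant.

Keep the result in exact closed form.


Step 1. Integrate ∫(5*y**3*log(y)) dy by parts with u = log(y), dv = (5*y**3) dy, so v = 5*y**4/4 [assuming y > 0]: now 5*y**4*log(y)/4 + ∫(-5*y**3/4) dy.
Step 2. Evaluate the standard form: now 5*y**4*log(y)/4 - 5*y**4/16.
Answer: 5*y**4*log(y)/4 - 5*y**4/16.


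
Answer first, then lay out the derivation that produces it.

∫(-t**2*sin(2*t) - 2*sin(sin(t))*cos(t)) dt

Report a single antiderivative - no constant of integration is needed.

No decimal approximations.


The answer is t**2*cos(2*t)/2 - t*sin(2*t)/2 - cos(2*t)/4 + 2*cos(sin(t)).
Step 1. Rewrite: now ∫(-t**2*sin(2*t)) dt + ∫(-2*sin(sin(t))*cos(t)) dt.
Step 2. Substitute u = sin(t), turning ∫(-2*sin(sin(t))*cos(t)) dt into ∫(-2*sin(u)) du: now ∫(-t**2*sin(2*t)) dt + ∫(-2*sin(u)) du.
Step 3. Evaluate the standard form: now 2*cos(u) + ∫(-t**2*sin(2*t)) dt.
Step 4. Substitute back u = sin(t): now 2*cos(sin(t)) + ∫(-t**2*sin(2*t)) dt.
Step 5. Integrate ∫(-t**2*sin(2*t)) dt by parts with u = t**2, dv = (-sin(2*t)) dt, so v = cos(2*t)/2: now t**2*cos(2*t)/2 + 2*cos(sin(t)) + ∫(-t*cos(2*t)) dt.
Step 6. Integrate ∫(-t*cos(2*t)) dt by parts with u = t, dv = (-cos(2*t)) dt, so v = -sin(2*t)/2: now t**2*cos(2*t)/2 - t*sin(2*t)/2 + 2*cos(sin(t)) + ∫(sin(2*t)/2) dt.
Step 7. Evaluate the standard form: now t**2*cos(2*t)/2 - t*sin(2*t)/2 - cos(2*t)/4 + 2*cos(sin(t)).
Answer: t**2*cos(2*t)/2 - t*sin(2*t)/2 - cos(2*t)/4 + 2*cos(sin(t)).


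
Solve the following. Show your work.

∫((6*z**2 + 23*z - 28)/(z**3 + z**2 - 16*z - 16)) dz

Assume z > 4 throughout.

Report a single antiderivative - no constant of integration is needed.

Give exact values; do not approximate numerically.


Step 1. Decompose ∫((6*z**2 + 23*z - 28)/(z**3 + z**2 - 16*z - 16)) dz by partial fractions, (6*z**2 + 23*z - 28)/(z**3 + z**2 - 16*z - 16) = -1/(z + 4) + 3/(z + 1) + 4/(z - 4): now ∫(4/(z - 4)) dz + ∫(3/(z + 1)) dz + ∫(-1/(z + 4)) dz.
Step 2. Evaluate the standard form [assuming z > -4]: now -log(z + 4) + ∫(4/(z - 4)) dz + ∫(3/(z + 1)) dz.
Step 3. Evaluate the standard form [assuming z > -1]: now 3*log(z + 1) - log(z + 4) + ∫(4/(z - 4)) dz.
Step 4. Evaluate the standard form [assuming z > 4]: now 4*log(z - 4) + 3*log(z + 1) - log(z + 4).
Answer: 4*log(z - 4) + 3*log(z + 1) - log(z + 4).


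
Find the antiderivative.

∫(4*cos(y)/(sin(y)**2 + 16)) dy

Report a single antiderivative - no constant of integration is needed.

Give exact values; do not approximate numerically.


Answer: atan(sin(y)/4).


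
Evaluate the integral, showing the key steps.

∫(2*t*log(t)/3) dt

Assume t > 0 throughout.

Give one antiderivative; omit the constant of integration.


Step 1. Integrate ∫(2*t*log(t)/3) dt by parts with u = log(t), dv = (2*t/3) dt, so v = t**2/3 [assuming t > 0]: now t**2*log(t)/3 + ∫(-t/3) dt.
Step 2. Evaluate the standard form: now t**2*log(t)/3 - t**2/6.
Answer: t**2*log(t)/3 - t**2/6.


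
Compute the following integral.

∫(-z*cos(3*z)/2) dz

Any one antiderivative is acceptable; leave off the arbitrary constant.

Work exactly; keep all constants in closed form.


Answer: -z*sin(3*z)/6 - cos(3*z)/18.


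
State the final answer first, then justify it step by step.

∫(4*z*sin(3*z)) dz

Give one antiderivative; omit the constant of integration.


The answer is -4*z*cos(3*z)/3 + 4*sin(3*z)/9.
Step 1. Integrate ∫(4*z*sin(3*z)) dz by parts with u = z, dv = (4*sin(3*z)) dz, so v = -4*cos(3*z)/3: now -4*z*cos(3*z)/3 + ∫(4*cos(3*z)/3) dz.
Step 2. Evaluate the standard form: now -4*z*cos(3*z)/3 + 4*sin(3*z)/9.
Answer: -4*z*cos(3*z)/3 + 4*sin(3*z)/9.


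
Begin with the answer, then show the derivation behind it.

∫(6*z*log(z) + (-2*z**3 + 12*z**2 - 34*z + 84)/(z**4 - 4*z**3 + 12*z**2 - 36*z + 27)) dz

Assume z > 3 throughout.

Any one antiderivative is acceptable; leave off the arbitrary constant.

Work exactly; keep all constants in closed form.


The answer is 3*z**2*log(z) - 3*z**2/2 + log(z - 3) - 3*log(z - 1) + 4*atan(z/3)/3.
Step 1. Rewrite: now ∫(6*z*log(z)) dz + ∫((-2*z**3 + 12*z**2 - 34*z + 84)/(z**4 - 4*z**3 + 12*z**2 - 36*z + 27)) dz.
Step 2. Decompose ∫((-2*z**3 + 12*z**2 - 34*z + 84)/(z**4 - 4*z**3 + 12*z**2 - 36*z + 27)) dz by partial fractions, (-2*z**3 + 12*z**2 - 34*z + 84)/(z**4 - 4*z**3 + 12*z**2 - 36*z + 27) = 4/(z**2 + 9) - 3/(z - 1) + 1/(z - 3): now ∫(6*z*log(z)) dz + ∫(1/(z - 3)) dz + ∫(-3/(z - 1)) dz + ∫(4/(z**2 + 9)) dz.
Step 3. Evaluate the standard form [assuming z > 1]: now -3*log(z - 1) + ∫(6*z*log(z)) dz + ∫(1/(z - 3)) dz + ∫(4/(z**2 + 9)) dz.
Step 4. Evaluate the standard form [assuming z > 3]: now log(z - 3) - 3*log(z - 1) + ∫(6*z*log(z)) dz + ∫(4/(z**2 + 9)) dz.
Step 5. Evaluate the standard form: now log(z - 3) - 3*log(z - 1) + 4*atan(z/3)/3 + ∫(6*z*log(z)) dz.
Step 6. Integrate ∫(6*z*log(z)) dz by parts with u = log(z), dv = (6*z) dz, so v = 3*z**2 [assuming z > 0]: now 3*z**2*log(z) + log(z - 3) - 3*log(z - 1) + 4*atan(z/3)/3 + ∫(-3*z) dz.
Step 7. Evaluate the standard form: now 3*z**2*log(z) - 3*z**2/2 + log(z - 3) - 3*log(z - 1) + 4*atan(z/3)/3.
Answer: 3*z**2*log(z) - 3*z**2/2 + log(z - 3) - 3*log(z - 1) + 4*atan(z/3)/3.


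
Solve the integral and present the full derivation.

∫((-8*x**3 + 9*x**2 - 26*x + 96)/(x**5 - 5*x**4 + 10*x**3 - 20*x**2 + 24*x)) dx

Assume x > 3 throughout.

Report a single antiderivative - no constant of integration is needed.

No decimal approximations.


Step 1. Decompose ∫((-8*x**3 + 9*x**2 - 26*x + 96)/(x**5 - 5*x**4 + 10*x**3 - 20*x**2 + 24*x)) dx by partial fractions, (-8*x**3 + 9*x**2 - 26*x + 96)/(x**5 - 5*x**4 + 10*x**3 - 20*x**2 + 24*x) = 3/(x**2 + 4) - 1/(x - 2) - 3/(x - 3) + 4/x: now ∫(4/x) dx + ∫(-3/(x - 3)) dx + ∫(-1/(x - 2)) dx + ∫(3/(x**2 + 4)) dx.
Step 2. Evaluate the standard form [assuming x > 0]: now 4*log(x) + ∫(-3/(x - 3)) dx + ∫(-1/(x - 2)) dx + ∫(3/(x**2 + 4)) dx.
Step 3. Evaluate the standard form [assuming x > 2]: now 4*log(x) - log(x - 2) + ∫(-3/(x - 3)) dx + ∫(3/(x**2 + 4)) dx.
Step 4. Evaluate the standard form [assuming x > 3]: now 4*log(x) - 3*log(x - 3) - log(x - 2) + ∫(3/(x**2 + 4)) dx.
Step 5. Evaluate the standard form: now 4*log(x) - 3*log(x - 3) - log(x - 2) + 3*atan(x/2)/2.
Answer: 4*log(x) - 3*log(x - 3) - log(x - 2) + 3*atan(x/2)/2.


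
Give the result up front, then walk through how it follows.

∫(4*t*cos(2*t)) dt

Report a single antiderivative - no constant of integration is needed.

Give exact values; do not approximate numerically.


The answer is 2*t*sin(2*t) + cos(2*t).
Step 1. Integrate ∫(4*t*cos(2*t)) dt by parts with u = t, dv = (4*cos(2*t)) dt, so v = 2*sin(2*t): now 2*t*sin(2*t) + ∫(-2*sin(2*t)) dt.
Step 2. Evaluate the standard form: now 2*t*sin(2*t) + cos(2*t).
Answer: 2*t*sin(2*t) + cos(2*t).


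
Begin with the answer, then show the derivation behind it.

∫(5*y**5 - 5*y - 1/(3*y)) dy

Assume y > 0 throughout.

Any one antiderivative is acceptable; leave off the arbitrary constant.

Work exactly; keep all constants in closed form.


The answer is 5*y**6/6 - 5*y**2/2 - log(y)/3.
Step 1. Rewrite: now ∫(-1/(3*y)) dy + ∫(-5*y) dy + ∫(5*y**5) dy.
Step 2. Evaluate the standard form: now -5*y**2/2 + ∫(-1/(3*y)) dy + ∫(5*y**5) dy.
Step 3. Evaluate the standard form: now 5*y**6/6 - 5*y**2/2 + ∫(-1/(3*y)) dy.
Step 4. Evaluate the standard form [assuming y > 0]: now 5*y**6/6 - 5*y**2/2 - log(y)/3.
Answer: 5*y**6/6 - 5*y**2/2 - log(y)/3.


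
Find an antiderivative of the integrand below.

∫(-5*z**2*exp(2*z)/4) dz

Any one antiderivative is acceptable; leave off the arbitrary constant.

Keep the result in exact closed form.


Answer: -5*z**2*exp(2*z)/8 + 5*z*exp(2*z)/8 - 5*exp(2*z)/16.


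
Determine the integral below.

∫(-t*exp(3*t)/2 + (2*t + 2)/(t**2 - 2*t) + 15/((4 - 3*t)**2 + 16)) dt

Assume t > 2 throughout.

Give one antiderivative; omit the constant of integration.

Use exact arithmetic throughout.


Answer: -t*exp(3*t)/6 + exp(3*t)/18 - log(t) + 3*log(t - 2) + 5*atan(3*t/4 - 1)/4.


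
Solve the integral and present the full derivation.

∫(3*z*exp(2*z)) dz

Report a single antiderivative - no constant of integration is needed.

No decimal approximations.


Step 1. Integrate ∫(3*z*exp(2*z)) dz by parts with u = z, dv = (3*exp(2*z)) dz, so v = 3*exp(2*z)/2: now 3*z*exp(2*z)/2 + ∫(-3*exp(2*z)/2) dz.
Step 2. Evaluate the standard form: now 3*z*exp(2*z)/2 - 3*exp(2*z)/4.
Answer: 3*z*exp(2*z)/2 - 3*exp(2*z)/4.


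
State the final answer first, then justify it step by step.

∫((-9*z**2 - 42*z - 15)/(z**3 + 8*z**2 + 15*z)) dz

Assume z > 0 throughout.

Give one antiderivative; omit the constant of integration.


The answer is -log(z) - 5*log(z + 3) - 3*log(z + 5).
Step 1. Decompose ∫((-9*z**2 - 42*z - 15)/(z**3 + 8*z**2 + 15*z)) dz by partial fractions, (-9*z**2 - 42*z - 15)/(z**3 + 8*z**2 + 15*z) = -3/(z + 5) - 5/(z + 3) - 1/z: now ∫(-1/z) dz + ∫(-5/(z + 3)) dz + ∫(-3/(z + 5)) dz.
Step 2. Evaluate the standard form [assuming z > 0]: now -log(z) + ∫(-5/(z + 3)) dz + ∫(-3/(z + 5)) dz.
Step 3. Evaluate the standard form [assuming z > -3]: now -log(z) - 5*log(z + 3) + ∫(-3/(z + 5)) dz.
Step 4. Evaluate the standard form [assuming z > -5]: now -log(z) - 5*log(z + 3) - 3*log(z + 5).
Answer: -log(z) - 5*log(z + 3) - 3*log(z + 5).


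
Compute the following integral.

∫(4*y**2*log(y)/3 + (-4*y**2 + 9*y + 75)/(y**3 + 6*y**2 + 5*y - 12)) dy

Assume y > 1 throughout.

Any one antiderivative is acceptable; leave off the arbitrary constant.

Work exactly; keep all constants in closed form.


Answer: 4*y**3*log(y)/9 - 4*y**3/27 + 4*log(y - 1) - 3*log(y + 3) - 5*log(y + 4).


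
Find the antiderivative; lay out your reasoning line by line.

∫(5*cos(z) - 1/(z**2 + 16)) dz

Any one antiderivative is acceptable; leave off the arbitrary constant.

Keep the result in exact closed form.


Step 1. Rewrite: now ∫(-1/(z**2 + 16)) dz + ∫(5*cos(z)) dz.
Step 2. Evaluate the standard form: now -atan(z/4)/4 + ∫(5*cos(z)) dz.
Step 3. Evaluate the standard form: now 5*sin(z) - atan(z/4)/4.
Answer: 5*sin(z) - atan(z/4)/4.


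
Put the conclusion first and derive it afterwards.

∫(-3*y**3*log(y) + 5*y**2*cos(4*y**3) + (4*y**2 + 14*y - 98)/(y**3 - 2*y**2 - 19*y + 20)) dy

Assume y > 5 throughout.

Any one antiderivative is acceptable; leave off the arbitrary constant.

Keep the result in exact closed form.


The answer is -3*y**4*log(y)/4 + 3*y**4/16 + 2*log(y - 5) + 4*log(y - 1) - 2*log(y + 4) + 5*sin(4*y**3)/12.
Step 1. Rewrite: now ∫(5*y**2*cos(4*y**3)) dy + ∫(-3*y**3*log(y)) dy + ∫((4*y**2 + 14*y - 98)/(y**3 - 2*y**2 - 19*y + 20)) dy.
Step 2. Decompose ∫((4*y**2 + 14*y - 98)/(y**3 - 2*y**2 - 19*y + 20)) dy by partial fractions, (4*y**2 + 14*y - 98)/(y**3 - 2*y**2 - 19*y + 20) = -2/(y + 4) + 4/(y - 1) + 2/(y - 5): now ∫(5*y**2*cos(4*y**3)) dy + ∫(-3*y**3*log(y)) dy + ∫(2/(y - 5)) dy + ∫(4/(y - 1)) dy + ∫(-2/(y + 4)) dy.
Step 3. Evaluate the standard form [assuming y > -4]: now -2*log(y + 4) + ∫(5*y**2*cos(4*y**3)) dy + ∫(-3*y**3*log(y)) dy + ∫(2/(y - 5)) dy + ∫(4/(y - 1)) dy.
Step 4. Evaluate the standard form [assuming y > 5]: now 2*log(y - 5) - 2*log(y + 4) + ∫(5*y**2*cos(4*y**3)) dy + ∫(-3*y**3*log(y)) dy + ∫(4/(y - 1)) dy.
Step 5. Evaluate the standard form [assuming y > 1]: now 2*log(y - 5) + 4*log(y - 1) - 2*log(y + 4) + ∫(5*y**2*cos(4*y**3)) dy + ∫(-3*y**3*log(y)) dy.
Step 6. Integrate ∫(-3*y**3*log(y)) dy by parts with u = log(y), dv = (-3*y**3) dy, so v = -3*y**4/4 [assuming y > 0]: now -3*y**4*log(y)/4 + 2*log(y - 5) + 4*log(y - 1) - 2*log(y + 4) + ∫(3*y**3/4) dy + ∫(5*y**2*cos(4*y**3)) dy.
Step 7. Evaluate the standard form: now -3*y**4*log(y)/4 + 3*y**4/16 + 2*log(y - 5) + 4*log(y - 1) - 2*log(y + 4) + ∫(5*y**2*cos(4*y**3)) dy.
Step 8. Substitute u = y**3, turning ∫(5*y**2*cos(4*y**3)) dy into ∫(5*cos(4*u)/3) du: now -3*y**4*log(y)/4 + 3*y**4/16 + 2*log(y - 5) + 4*log(y - 1) - 2*log(y + 4) + ∫(5*cos(4*u)/3) du.
Step 9. Evaluate the standard form: now -3*y**4*log(y)/4 + 3*y**4/16 + 2*log(y - 5) + 4*log(y - 1) - 2*log(y + 4) + 5*sin(4*u)/12.
Step 10. Substitute back u = y**3: now -3*y**4*log(y)/4 + 3*y**4/16 + 2*log(y - 5) + 4*log(y - 1) - 2*log(y + 4) + 5*sin(4*y**3)/12.
Answer: -3*y**4*log(y)/4 + 3*y**4/16 + 2*log(y - 5) + 4*log(y - 1) - 2*log(y + 4) + 5*sin(4*y**3)/12.


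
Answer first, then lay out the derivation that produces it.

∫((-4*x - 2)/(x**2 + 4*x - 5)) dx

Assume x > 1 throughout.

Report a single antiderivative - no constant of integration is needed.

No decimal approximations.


The answer is -log(x - 1) - 3*log(x + 5).
Step 1. Decompose ∫((-4*x - 2)/(x**2 + 4*x - 5)) dx by partial fractions, (-4*x - 2)/(x**2 + 4*x - 5) = -3/(x + 5) - 1/(x - 1): now ∫(-1/(x - 1)) dx + ∫(-3/(x + 5)) dx.
Step 2. Evaluate the standard form [assuming x > -5]: now -3*log(x + 5) + ∫(-1/(x - 1)) dx.
Step 3. Evaluate the standard form [assuming x > 1]: now -log(x - 1) - 3*log(x + 5).
Answer: -log(x - 1) - 3*log(x + 5).


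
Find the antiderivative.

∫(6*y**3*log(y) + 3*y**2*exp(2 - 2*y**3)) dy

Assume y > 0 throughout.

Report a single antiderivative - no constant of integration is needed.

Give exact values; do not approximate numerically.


Answer: 3*y**4*log(y)/2 - 3*y**4/8 - exp(2 - 2*y**3)/2.


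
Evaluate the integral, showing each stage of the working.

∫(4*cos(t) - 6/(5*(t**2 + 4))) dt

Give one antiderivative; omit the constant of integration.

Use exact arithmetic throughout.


Step 1. Rewrite: now ∫(-6/(5*(t**2 + 4))) dt + ∫(4*cos(t)) dt.
Step 2. Evaluate the standard form: now 4*sin(t) + ∫(-6/(5*(t**2 + 4))) dt.
Step 3. Evaluate the standard form: now 4*sin(t) - 3*atan(t/2)/5.
Answer: 4*sin(t) - 3*atan(t/2)/5.


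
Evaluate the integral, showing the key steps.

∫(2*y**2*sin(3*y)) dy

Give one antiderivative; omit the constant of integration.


Step 1. Integrate ∫(2*y**2*sin(3*y)) dy by parts with u = y**2, dv = (2*sin(3*y)) dy, so v = -2*cos(3*y)/3: now -2*y**2*cos(3*y)/3 + ∫(4*y*cos(3*y)/3) dy.
Step 2. Integrate ∫(4*y*cos(3*y)/3) dy by parts with u = y, dv = (4*cos(3*y)/3) dy, so v = 4*sin(3*y)/9: now -2*y**2*cos(3*y)/3 + 4*y*sin(3*y)/9 + ∫(-4*sin(3*y)/9) dy.
Step 3. Evaluate the standard form: now -2*y**2*cos(3*y)/3 + 4*y*sin(3*y)/9 + 4*cos(3*y)/27.
Answer: -2*y**2*cos(3*y)/3 + 4*y*sin(3*y)/9 + 4*cos(3*y)/27.


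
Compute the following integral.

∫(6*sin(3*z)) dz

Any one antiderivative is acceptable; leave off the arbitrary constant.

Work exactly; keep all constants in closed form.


Answer: -2*cos(3*z).


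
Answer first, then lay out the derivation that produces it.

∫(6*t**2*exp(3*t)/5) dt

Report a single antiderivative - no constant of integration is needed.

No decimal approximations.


The answer is 2*t**2*exp(3*t)/5 - 4*t*exp(3*t)/15 + 4*exp(3*t)/45.
Step 1. Integrate ∫(6*t**2*exp(3*t)/5) dt by parts with u = t**2, dv = (6*exp(3*t)/5) dt, so v = 2*exp(3*t)/5: now 2*t**2*exp(3*t)/5 + ∫(-4*t*exp(3*t)/5) dt.
Step 2. Integrate ∫(-4*t*exp(3*t)/5) dt by parts with u = t, dv = (-4*exp(3*t)/5) dt, so v = -4*exp(3*t)/15: now 2*t**2*exp(3*t)/5 - 4*t*exp(3*t)/15 + ∫(4*exp(3*t)/15) dt.
Step 3. Evaluate the standard form: now 2*t**2*exp(3*t)/5 - 4*t*exp(3*t)/15 + 4*exp(3*t)/45.
Answer: 2*t**2*exp(3*t)/5 - 4*t*exp(3*t)/15 + 4*exp(3*t)/45.
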